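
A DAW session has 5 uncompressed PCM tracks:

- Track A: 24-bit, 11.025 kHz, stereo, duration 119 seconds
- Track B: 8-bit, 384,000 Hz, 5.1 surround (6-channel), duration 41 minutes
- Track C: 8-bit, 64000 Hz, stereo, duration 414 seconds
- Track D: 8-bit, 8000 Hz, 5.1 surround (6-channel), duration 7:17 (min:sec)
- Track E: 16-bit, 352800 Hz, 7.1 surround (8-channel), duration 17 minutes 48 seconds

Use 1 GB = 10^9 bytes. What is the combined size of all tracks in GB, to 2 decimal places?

11.78 GB

Track A: 11,025 × 119 × 3 × 2 = 7,871,850 bytes.
Track B: 41 minutes = 2,460 s; 384,000 × 2,460 × 1 × 6 = 5,667,840,000 bytes.
Track C: 64,000 × 414 × 1 × 2 = 52,992,000 bytes.
Track D: 7:17 (min:sec) = 437 s; 8,000 × 437 × 1 × 6 = 20,976,000 bytes.
Track E: 17 minutes 48 seconds = 1,068 s; 352,800 × 1,068 × 2 × 8 = 6,028,646,400 bytes.
Total = 11,778,326,250 bytes = 11.78 GB.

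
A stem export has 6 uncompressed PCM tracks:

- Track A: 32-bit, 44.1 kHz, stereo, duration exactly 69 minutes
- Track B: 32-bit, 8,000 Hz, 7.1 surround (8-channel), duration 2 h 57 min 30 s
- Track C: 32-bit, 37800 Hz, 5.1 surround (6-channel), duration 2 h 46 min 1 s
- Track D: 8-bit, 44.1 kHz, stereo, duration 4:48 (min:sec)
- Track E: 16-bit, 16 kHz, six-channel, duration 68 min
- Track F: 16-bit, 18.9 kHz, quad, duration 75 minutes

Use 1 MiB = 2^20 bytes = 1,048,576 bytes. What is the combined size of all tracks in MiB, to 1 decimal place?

14031.2 MiB

Track A: exactly 69 minutes = 4,140 s; 44,100 × 4,140 × 4 × 2 = 1,460,592,000 bytes.
Track B: 2 h 57 min 30 s = 10,650 s; 8,000 × 10,650 × 4 × 8 = 2,726,400,000 bytes.
Track C: 2 h 46 min 1 s = 9,961 s; 37,800 × 9,961 × 4 × 6 = 9,036,619,200 bytes.
Track D: 4:48 (min:sec) = 288 s; 44,100 × 288 × 1 × 2 = 25,401,600 bytes.
Track E: 68 min = 4,080 s; 16,000 × 4,080 × 2 × 6 = 783,360,000 bytes.
Track F: 75 minutes = 4,500 s; 18,900 × 4,500 × 2 × 4 = 680,400,000 bytes.
Total = 14,712,772,800 bytes = 14031.2 MiB.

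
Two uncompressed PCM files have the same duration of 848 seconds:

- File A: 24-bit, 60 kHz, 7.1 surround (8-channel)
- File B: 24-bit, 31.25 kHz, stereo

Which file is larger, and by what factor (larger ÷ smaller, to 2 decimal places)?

File A: 60,000 × 3 × 8 = 1,440,000 bytes/s.
File B: 31,250 × 3 × 2 = 187,500 bytes/s.
File A is larger; ratio = 1,221,120,000 / 159,000,000 = 7.68.

File A, by a factor of 7.68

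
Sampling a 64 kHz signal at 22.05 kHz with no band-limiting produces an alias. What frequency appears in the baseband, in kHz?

2.15 kHz

Nyquist = 22,050/2 = 11,025 Hz; 64,000 Hz exceeds it.
Alias = |64,000 − 3×22,050| = |64,000 − 66,150| = 2,150 Hz = 2.15 kHz.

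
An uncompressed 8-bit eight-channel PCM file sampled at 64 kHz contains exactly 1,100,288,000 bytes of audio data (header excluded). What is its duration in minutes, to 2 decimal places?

Byte rate = 64,000 × 1 × 8 = 512,000 bytes/s.
Duration = 1,100,288,000 / 512,000 = 2,149 s.
2,149 s / 60 = 35.82 minutes.

35.82 minutes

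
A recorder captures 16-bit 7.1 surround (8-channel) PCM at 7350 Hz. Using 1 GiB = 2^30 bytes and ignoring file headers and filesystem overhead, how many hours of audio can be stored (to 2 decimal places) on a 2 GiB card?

Uncompressed byte rate = 7,350 × 2 × 8 = 117,600 bytes/s.
Capacity = 2 × 1,073,741,824 = 2,147,483,648 bytes.
2,147,483,648 / 117,600 ≈ 18260.92 s → 5.07 hours.

5.07 hours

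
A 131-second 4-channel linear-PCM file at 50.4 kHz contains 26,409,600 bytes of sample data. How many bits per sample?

Bytes per sample = 26,409,600 / (50,400 × 131 × 4) = 26,409,600 / 26,409,600 = 1.
Bit depth = 1 × 8 = 8 bits.

8 bits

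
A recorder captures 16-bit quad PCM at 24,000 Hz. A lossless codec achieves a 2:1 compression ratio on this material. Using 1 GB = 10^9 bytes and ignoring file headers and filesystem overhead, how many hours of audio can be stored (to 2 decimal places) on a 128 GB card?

370.37 hours

Uncompressed byte rate = 24,000 × 2 × 4 = 192,000 bytes/s.
After 2:1 compression, effective rate ≈ 96000 bytes/s.
Capacity = 128 × 1,000,000,000 = 128,000,000,000 bytes.
128,000,000,000 / effective rate ≈ 1333333.33 s → 370.37 hours.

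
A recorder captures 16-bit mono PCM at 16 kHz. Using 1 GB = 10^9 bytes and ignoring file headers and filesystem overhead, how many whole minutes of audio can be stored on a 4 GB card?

2,083 minutes

Uncompressed byte rate = 16,000 × 2 × 1 = 32,000 bytes/s.
Capacity = 4 × 1,000,000,000 = 4,000,000,000 bytes.
4,000,000,000 / 32,000 ≈ 125000 s → 2,083 minutes.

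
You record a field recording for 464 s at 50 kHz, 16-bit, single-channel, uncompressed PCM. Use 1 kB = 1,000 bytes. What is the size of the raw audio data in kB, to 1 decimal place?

Bytes = 50,000 samples/s × 464 s × 2 bytes/sample × 1 ch = 46,400,000 bytes.
46,400,000 / 1,000 = 46400.0 kB.

46400.0 kB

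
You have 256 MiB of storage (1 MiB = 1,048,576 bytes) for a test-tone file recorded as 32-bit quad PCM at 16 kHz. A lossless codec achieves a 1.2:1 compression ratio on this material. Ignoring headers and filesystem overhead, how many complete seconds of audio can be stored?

1,258 seconds

Uncompressed byte rate = 16,000 × 4 × 4 = 256,000 bytes/s.
After 1.2:1 compression, effective rate ≈ 213333.33 bytes/s.
Capacity = 256 × 1,048,576 = 268,435,456 bytes.
268,435,456 / effective rate ≈ 1258.29 s → 1,258 seconds.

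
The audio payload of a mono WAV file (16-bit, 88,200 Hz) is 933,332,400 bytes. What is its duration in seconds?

5,291 seconds

Byte rate = 88,200 × 2 × 1 = 176,400 bytes/s.
Duration = 933,332,400 / 176,400 = 5,291 s.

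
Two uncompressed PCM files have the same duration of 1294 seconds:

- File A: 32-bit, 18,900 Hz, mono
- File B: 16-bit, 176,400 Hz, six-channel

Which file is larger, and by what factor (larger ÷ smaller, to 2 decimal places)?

File B, by a factor of 28.00

File A: 18,900 × 4 × 1 = 75,600 bytes/s.
File B: 176,400 × 2 × 6 = 2,116,800 bytes/s.
File B is larger; ratio = 2,739,139,200 / 97,826,400 = 28.00.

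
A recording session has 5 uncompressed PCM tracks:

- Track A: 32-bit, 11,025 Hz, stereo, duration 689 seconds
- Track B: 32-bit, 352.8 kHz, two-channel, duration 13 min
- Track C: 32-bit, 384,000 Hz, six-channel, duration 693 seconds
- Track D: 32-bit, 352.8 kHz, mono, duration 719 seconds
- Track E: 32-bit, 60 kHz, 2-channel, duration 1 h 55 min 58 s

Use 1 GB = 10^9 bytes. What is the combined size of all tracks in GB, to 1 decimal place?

13.0 GB

Track A: 11,025 × 689 × 4 × 2 = 60,769,800 bytes.
Track B: 13 min = 780 s; 352,800 × 780 × 4 × 2 = 2,201,472,000 bytes.
Track C: 384,000 × 693 × 4 × 6 = 6,386,688,000 bytes.
Track D: 352,800 × 719 × 4 × 1 = 1,014,652,800 bytes.
Track E: 1 h 55 min 58 s = 6,958 s; 60,000 × 6,958 × 4 × 2 = 3,339,840,000 bytes.
Total = 13,003,422,600 bytes = 13.0 GB.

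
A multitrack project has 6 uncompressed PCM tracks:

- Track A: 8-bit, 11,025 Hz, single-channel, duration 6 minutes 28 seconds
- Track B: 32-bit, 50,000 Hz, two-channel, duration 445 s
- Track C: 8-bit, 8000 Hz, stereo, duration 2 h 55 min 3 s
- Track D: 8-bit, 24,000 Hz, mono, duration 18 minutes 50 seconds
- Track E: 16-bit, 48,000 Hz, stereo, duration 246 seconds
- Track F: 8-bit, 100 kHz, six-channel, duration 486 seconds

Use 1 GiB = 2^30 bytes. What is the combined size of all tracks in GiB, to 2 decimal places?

Track A: 6 minutes 28 seconds = 388 s; 11,025 × 388 × 1 × 1 = 4,277,700 bytes.
Track B: 50,000 × 445 × 4 × 2 = 178,000,000 bytes.
Track C: 2 h 55 min 3 s = 10,503 s; 8,000 × 10,503 × 1 × 2 = 168,048,000 bytes.
Track D: 18 minutes 50 seconds = 1,130 s; 24,000 × 1,130 × 1 × 1 = 27,120,000 bytes.
Track E: 48,000 × 246 × 2 × 2 = 47,232,000 bytes.
Track F: 100,000 × 486 × 1 × 6 = 291,600,000 bytes.
Total = 716,277,700 bytes = 0.67 GiB.

0.67 GiB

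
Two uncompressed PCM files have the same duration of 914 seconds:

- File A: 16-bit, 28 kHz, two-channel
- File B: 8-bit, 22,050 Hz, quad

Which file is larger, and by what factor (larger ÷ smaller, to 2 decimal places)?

File A, by a factor of 1.27

File A: 28,000 × 2 × 2 = 112,000 bytes/s.
File B: 22,050 × 1 × 4 = 88,200 bytes/s.
File A is larger; ratio = 102,368,000 / 80,614,800 = 1.27.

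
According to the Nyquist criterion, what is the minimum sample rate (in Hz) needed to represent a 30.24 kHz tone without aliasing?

Minimum sample rate = 2 × 30,240 Hz = 60,480 Hz.

60,480 Hz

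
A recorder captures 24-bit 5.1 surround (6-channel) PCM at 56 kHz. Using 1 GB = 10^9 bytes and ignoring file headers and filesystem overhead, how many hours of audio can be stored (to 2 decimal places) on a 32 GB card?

8.82 hours

Uncompressed byte rate = 56,000 × 3 × 6 = 1,008,000 bytes/s.
Capacity = 32 × 1,000,000,000 = 32,000,000,000 bytes.
32,000,000,000 / 1,008,000 ≈ 31746.03 s → 8.82 hours.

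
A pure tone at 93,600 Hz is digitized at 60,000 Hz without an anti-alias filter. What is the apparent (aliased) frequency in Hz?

Nyquist = 60,000/2 = 30,000 Hz; 93,600 Hz exceeds it.
Alias = |93,600 − 2×60,000| = |93,600 − 120,000| = 26,400 Hz.

26,400 Hz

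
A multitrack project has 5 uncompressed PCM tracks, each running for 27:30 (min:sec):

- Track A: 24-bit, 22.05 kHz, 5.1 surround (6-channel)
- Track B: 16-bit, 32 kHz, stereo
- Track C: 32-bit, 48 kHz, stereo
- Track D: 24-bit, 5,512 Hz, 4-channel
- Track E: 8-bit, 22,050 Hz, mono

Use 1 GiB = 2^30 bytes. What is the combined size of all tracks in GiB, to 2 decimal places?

27:30 (min:sec) = 1,650 s.
Track A: 22,050 × 1,650 × 3 × 6 = 654,885,000 bytes.
Track B: 32,000 × 1,650 × 2 × 2 = 211,200,000 bytes.
Track C: 48,000 × 1,650 × 4 × 2 = 633,600,000 bytes.
Track D: 5,512 × 1,650 × 3 × 4 = 109,137,600 bytes.
Track E: 22,050 × 1,650 × 1 × 1 = 36,382,500 bytes.
Total = 1,645,205,100 bytes = 1.53 GiB.

1.53 GiB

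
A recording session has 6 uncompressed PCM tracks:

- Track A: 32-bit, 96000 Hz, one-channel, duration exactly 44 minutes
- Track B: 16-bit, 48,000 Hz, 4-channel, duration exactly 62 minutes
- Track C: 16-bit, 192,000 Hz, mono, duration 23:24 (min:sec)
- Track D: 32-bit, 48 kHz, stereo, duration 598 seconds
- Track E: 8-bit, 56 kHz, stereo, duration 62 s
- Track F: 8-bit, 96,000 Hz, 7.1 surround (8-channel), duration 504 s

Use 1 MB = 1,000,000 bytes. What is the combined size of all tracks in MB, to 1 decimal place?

Track A: exactly 44 minutes = 2,640 s; 96,000 × 2,640 × 4 × 1 = 1,013,760,000 bytes.
Track B: exactly 62 minutes = 3,720 s; 48,000 × 3,720 × 2 × 4 = 1,428,480,000 bytes.
Track C: 23:24 (min:sec) = 1,404 s; 192,000 × 1,404 × 2 × 1 = 539,136,000 bytes.
Track D: 48,000 × 598 × 4 × 2 = 229,632,000 bytes.
Track E: 56,000 × 62 × 1 × 2 = 6,944,000 bytes.
Track F: 96,000 × 504 × 1 × 8 = 387,072,000 bytes.
Total = 3,605,024,000 bytes = 3605.0 MB.

3605.0 MB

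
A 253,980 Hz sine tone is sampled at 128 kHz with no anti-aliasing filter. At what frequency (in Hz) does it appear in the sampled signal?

Nyquist = 128,000/2 = 64,000 Hz; 253,980 Hz exceeds it.
Alias = |253,980 − 2×128,000| = |253,980 − 256,000| = 2,020 Hz.

2,020 Hz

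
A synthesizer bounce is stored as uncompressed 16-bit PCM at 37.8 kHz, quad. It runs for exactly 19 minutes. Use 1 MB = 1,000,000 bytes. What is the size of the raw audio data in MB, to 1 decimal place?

Duration = exactly 19 minutes = 1,140 s.
Bytes = 37,800 samples/s × 1,140 s × 2 bytes/sample × 4 ch = 344,736,000 bytes.
344,736,000 / 1,000,000 = 344.7 MB.

344.7 MB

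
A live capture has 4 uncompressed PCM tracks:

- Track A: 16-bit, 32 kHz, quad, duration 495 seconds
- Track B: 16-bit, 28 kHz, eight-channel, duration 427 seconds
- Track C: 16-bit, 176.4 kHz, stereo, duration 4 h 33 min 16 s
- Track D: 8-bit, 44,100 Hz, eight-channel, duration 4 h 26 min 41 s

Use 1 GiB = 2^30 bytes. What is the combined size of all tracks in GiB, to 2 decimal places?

Track A: 32,000 × 495 × 2 × 4 = 126,720,000 bytes.
Track B: 28,000 × 427 × 2 × 8 = 191,296,000 bytes.
Track C: 4 h 33 min 16 s = 16,396 s; 176,400 × 16,396 × 2 × 2 = 11,569,017,600 bytes.
Track D: 4 h 26 min 41 s = 16,001 s; 44,100 × 16,001 × 1 × 8 = 5,645,152,800 bytes.
Total = 17,532,186,400 bytes = 16.33 GiB.

16.33 GiB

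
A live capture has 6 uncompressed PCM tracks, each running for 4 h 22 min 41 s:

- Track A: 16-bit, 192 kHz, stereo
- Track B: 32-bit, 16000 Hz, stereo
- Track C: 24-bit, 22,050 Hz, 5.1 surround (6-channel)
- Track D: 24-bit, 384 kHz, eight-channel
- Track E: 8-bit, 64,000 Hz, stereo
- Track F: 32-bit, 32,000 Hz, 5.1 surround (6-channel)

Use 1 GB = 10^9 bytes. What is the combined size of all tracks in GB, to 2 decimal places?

179.75 GB

4 h 22 min 41 s = 15,761 s.
Track A: 192,000 × 15,761 × 2 × 2 = 12,104,448,000 bytes.
Track B: 16,000 × 15,761 × 4 × 2 = 2,017,408,000 bytes.
Track C: 22,050 × 15,761 × 3 × 6 = 6,255,540,900 bytes.
Track D: 384,000 × 15,761 × 3 × 8 = 145,253,376,000 bytes.
Track E: 64,000 × 15,761 × 1 × 2 = 2,017,408,000 bytes.
Track F: 32,000 × 15,761 × 4 × 6 = 12,104,448,000 bytes.
Total = 179,752,628,900 bytes = 179.75 GB.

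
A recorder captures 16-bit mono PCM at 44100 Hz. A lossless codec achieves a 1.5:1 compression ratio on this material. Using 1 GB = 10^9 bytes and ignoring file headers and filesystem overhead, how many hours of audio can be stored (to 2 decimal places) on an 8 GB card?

37.79 hours

Uncompressed byte rate = 44,100 × 2 × 1 = 88,200 bytes/s.
After 1.5:1 compression, effective rate ≈ 58800 bytes/s.
Capacity = 8 × 1,000,000,000 = 8,000,000,000 bytes.
8,000,000,000 / effective rate ≈ 136054.42 s → 37.79 hours.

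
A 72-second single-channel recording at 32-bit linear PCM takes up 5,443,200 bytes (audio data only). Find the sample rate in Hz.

Bytes = sample_rate × seconds × bytes_per_sample × channels.
sample_rate = 5,443,200 / (72 × 4 × 1) = 5,443,200 / 288 = 18,900 Hz.

18,900 Hz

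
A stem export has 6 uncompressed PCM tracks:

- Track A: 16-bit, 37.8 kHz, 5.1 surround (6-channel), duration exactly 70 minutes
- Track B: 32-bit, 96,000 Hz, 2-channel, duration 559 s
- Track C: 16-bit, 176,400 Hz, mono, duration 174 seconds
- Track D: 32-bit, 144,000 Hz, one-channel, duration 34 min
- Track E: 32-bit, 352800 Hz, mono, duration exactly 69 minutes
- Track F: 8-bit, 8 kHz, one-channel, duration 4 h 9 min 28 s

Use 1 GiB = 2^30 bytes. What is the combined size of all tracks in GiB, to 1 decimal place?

8.9 GiB

Track A: exactly 70 minutes = 4,200 s; 37,800 × 4,200 × 2 × 6 = 1,905,120,000 bytes.
Track B: 96,000 × 559 × 4 × 2 = 429,312,000 bytes.
Track C: 176,400 × 174 × 2 × 1 = 61,387,200 bytes.
Track D: 34 min = 2,040 s; 144,000 × 2,040 × 4 × 1 = 1,175,040,000 bytes.
Track E: exactly 69 minutes = 4,140 s; 352,800 × 4,140 × 4 × 1 = 5,842,368,000 bytes.
Track F: 4 h 9 min 28 s = 14,968 s; 8,000 × 14,968 × 1 × 1 = 119,744,000 bytes.
Total = 9,532,971,200 bytes = 8.9 GiB.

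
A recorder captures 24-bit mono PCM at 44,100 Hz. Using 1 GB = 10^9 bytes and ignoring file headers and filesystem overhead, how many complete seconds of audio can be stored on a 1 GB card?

7,558 seconds

Uncompressed byte rate = 44,100 × 3 × 1 = 132,300 bytes/s.
Capacity = 1 × 1,000,000,000 = 1,000,000,000 bytes.
1,000,000,000 / 132,300 ≈ 7558.58 s → 7,558 seconds.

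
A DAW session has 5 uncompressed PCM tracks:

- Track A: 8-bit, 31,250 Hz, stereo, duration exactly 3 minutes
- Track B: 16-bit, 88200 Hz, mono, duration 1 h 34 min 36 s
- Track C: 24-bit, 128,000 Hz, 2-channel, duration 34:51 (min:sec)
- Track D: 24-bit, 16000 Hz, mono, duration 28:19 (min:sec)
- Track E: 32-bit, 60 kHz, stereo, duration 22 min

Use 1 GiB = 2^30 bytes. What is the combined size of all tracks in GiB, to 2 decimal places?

Track A: exactly 3 minutes = 180 s; 31,250 × 180 × 1 × 2 = 11,250,000 bytes.
Track B: 1 h 34 min 36 s = 5,676 s; 88,200 × 5,676 × 2 × 1 = 1,001,246,400 bytes.
Track C: 34:51 (min:sec) = 2,091 s; 128,000 × 2,091 × 3 × 2 = 1,605,888,000 bytes.
Track D: 28:19 (min:sec) = 1,699 s; 16,000 × 1,699 × 3 × 1 = 81,552,000 bytes.
Track E: 22 min = 1,320 s; 60,000 × 1,320 × 4 × 2 = 633,600,000 bytes.
Total = 3,333,536,400 bytes = 3.10 GiB.

3.10 GiB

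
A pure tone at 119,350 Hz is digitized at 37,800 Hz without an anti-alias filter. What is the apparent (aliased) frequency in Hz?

5,950 Hz

Nyquist = 37,800/2 = 18,900 Hz; 119,350 Hz exceeds it.
Alias = |119,350 − 3×37,800| = |119,350 − 113,400| = 5,950 Hz.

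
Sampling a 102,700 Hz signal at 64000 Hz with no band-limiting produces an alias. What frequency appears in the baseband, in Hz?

Nyquist = 64,000/2 = 32,000 Hz; 102,700 Hz exceeds it.
Alias = |102,700 − 2×64,000| = |102,700 − 128,000| = 25,300 Hz.

25,300 Hz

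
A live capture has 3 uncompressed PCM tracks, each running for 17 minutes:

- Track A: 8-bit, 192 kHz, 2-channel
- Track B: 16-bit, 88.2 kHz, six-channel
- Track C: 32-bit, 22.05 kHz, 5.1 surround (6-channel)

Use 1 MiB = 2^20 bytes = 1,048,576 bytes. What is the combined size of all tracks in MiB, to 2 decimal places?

17 minutes = 1,020 s.
Track A: 192,000 × 1,020 × 1 × 2 = 391,680,000 bytes.
Track B: 88,200 × 1,020 × 2 × 6 = 1,079,568,000 bytes.
Track C: 22,050 × 1,020 × 4 × 6 = 539,784,000 bytes.
Total = 2,011,032,000 bytes = 1917.87 MiB.

1917.87 MiB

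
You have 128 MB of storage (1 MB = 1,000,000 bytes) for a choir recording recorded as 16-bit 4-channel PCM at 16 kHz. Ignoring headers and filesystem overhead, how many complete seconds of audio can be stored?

Uncompressed byte rate = 16,000 × 2 × 4 = 128,000 bytes/s.
Capacity = 128 × 1,000,000 = 128,000,000 bytes.
128,000,000 / 128,000 ≈ 1000 s → 1,000 seconds.

1,000 seconds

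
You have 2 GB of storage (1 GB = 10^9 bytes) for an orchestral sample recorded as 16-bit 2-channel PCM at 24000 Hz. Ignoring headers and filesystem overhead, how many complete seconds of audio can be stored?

20,833 seconds

Uncompressed byte rate = 24,000 × 2 × 2 = 96,000 bytes/s.
Capacity = 2 × 1,000,000,000 = 2,000,000,000 bytes.
2,000,000,000 / 96,000 ≈ 20833.33 s → 20,833 seconds.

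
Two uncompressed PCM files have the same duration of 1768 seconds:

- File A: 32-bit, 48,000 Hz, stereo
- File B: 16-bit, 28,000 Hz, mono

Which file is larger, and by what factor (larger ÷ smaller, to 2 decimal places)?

File A: 48,000 × 4 × 2 = 384,000 bytes/s.
File B: 28,000 × 2 × 1 = 56,000 bytes/s.
File A is larger; ratio = 678,912,000 / 99,008,000 = 6.86.

File A, by a factor of 6.86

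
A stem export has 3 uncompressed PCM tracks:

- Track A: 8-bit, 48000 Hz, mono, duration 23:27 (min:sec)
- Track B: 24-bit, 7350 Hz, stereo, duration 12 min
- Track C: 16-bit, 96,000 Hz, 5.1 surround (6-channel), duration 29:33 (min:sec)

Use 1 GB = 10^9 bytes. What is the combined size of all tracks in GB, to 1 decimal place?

2.1 GB

Track A: 23:27 (min:sec) = 1,407 s; 48,000 × 1,407 × 1 × 1 = 67,536,000 bytes.
Track B: 12 min = 720 s; 7,350 × 720 × 3 × 2 = 31,752,000 bytes.
Track C: 29:33 (min:sec) = 1,773 s; 96,000 × 1,773 × 2 × 6 = 2,042,496,000 bytes.
Total = 2,141,784,000 bytes = 2.1 GB.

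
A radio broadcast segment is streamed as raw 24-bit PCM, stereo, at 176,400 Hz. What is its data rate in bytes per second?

1,058,400 bytes/s

Bit rate = 176,400 × 24 × 2 = 8,467,200 bits/s.
8,467,200 / 8 = 1,058,400 bytes/s.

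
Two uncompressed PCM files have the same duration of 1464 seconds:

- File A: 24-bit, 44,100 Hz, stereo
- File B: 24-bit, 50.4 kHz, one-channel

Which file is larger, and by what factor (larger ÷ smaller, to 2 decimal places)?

File A, by a factor of 1.75

File A: 44,100 × 3 × 2 = 264,600 bytes/s.
File B: 50,400 × 3 × 1 = 151,200 bytes/s.
File A is larger; ratio = 387,374,400 / 221,356,800 = 1.75.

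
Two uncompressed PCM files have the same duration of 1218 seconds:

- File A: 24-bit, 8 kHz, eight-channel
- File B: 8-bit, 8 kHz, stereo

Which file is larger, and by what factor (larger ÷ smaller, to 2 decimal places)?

File A, by a factor of 12.00

File A: 8,000 × 3 × 8 = 192,000 bytes/s.
File B: 8,000 × 1 × 2 = 16,000 bytes/s.
File A is larger; ratio = 233,856,000 / 19,488,000 = 12.00.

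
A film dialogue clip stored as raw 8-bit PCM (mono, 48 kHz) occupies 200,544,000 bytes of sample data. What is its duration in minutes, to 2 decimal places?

69.63 minutes

Byte rate = 48,000 × 1 × 1 = 48,000 bytes/s.
Duration = 200,544,000 / 48,000 = 4,178 s.
4,178 s / 60 = 69.63 minutes.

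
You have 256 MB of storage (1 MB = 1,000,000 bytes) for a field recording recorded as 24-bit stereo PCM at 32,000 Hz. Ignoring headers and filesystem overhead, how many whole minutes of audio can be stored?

22 minutes

Uncompressed byte rate = 32,000 × 3 × 2 = 192,000 bytes/s.
Capacity = 256 × 1,000,000 = 256,000,000 bytes.
256,000,000 / 192,000 ≈ 1333.33 s → 22 minutes.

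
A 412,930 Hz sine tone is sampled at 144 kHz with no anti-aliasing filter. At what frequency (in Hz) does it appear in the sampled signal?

19,070 Hz

Nyquist = 144,000/2 = 72,000 Hz; 412,930 Hz exceeds it.
Alias = |412,930 − 3×144,000| = |412,930 − 432,000| = 19,070 Hz.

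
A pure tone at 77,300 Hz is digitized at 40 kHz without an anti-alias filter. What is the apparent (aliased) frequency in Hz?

2,700 Hz

Nyquist = 40,000/2 = 20,000 Hz; 77,300 Hz exceeds it.
Alias = |77,300 − 2×40,000| = |77,300 − 80,000| = 2,700 Hz.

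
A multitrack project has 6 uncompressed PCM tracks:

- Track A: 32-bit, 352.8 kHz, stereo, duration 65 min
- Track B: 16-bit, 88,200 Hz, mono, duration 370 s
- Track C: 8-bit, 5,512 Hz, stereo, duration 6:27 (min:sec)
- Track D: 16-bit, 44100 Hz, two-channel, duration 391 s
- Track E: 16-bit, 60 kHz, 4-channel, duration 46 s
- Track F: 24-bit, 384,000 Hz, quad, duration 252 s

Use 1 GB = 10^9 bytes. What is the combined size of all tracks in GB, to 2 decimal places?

12.33 GB

Track A: 65 min = 3,900 s; 352,800 × 3,900 × 4 × 2 = 11,007,360,000 bytes.
Track B: 88,200 × 370 × 2 × 1 = 65,268,000 bytes.
Track C: 6:27 (min:sec) = 387 s; 5,512 × 387 × 1 × 2 = 4,266,288 bytes.
Track D: 44,100 × 391 × 2 × 2 = 68,972,400 bytes.
Track E: 60,000 × 46 × 2 × 4 = 22,080,000 bytes.
Track F: 384,000 × 252 × 3 × 4 = 1,161,216,000 bytes.
Total = 12,329,162,688 bytes = 12.33 GB.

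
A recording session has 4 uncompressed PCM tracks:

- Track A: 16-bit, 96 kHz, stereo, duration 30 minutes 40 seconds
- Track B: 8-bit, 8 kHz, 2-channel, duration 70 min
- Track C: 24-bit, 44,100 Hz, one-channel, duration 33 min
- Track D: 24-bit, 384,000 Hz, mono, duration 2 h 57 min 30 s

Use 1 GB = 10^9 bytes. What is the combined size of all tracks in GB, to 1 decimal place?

13.3 GB

Track A: 30 minutes 40 seconds = 1,840 s; 96,000 × 1,840 × 2 × 2 = 706,560,000 bytes.
Track B: 70 min = 4,200 s; 8,000 × 4,200 × 1 × 2 = 67,200,000 bytes.
Track C: 33 min = 1,980 s; 44,100 × 1,980 × 3 × 1 = 261,954,000 bytes.
Track D: 2 h 57 min 30 s = 10,650 s; 384,000 × 10,650 × 3 × 1 = 12,268,800,000 bytes.
Total = 13,304,514,000 bytes = 13.3 GB.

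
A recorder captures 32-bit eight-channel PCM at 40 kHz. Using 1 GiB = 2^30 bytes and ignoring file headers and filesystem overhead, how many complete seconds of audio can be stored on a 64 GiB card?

53,687 seconds

Uncompressed byte rate = 40,000 × 4 × 8 = 1,280,000 bytes/s.
Capacity = 64 × 1,073,741,824 = 68,719,476,736 bytes.
68,719,476,736 / 1,280,000 ≈ 53687.09 s → 53,687 seconds.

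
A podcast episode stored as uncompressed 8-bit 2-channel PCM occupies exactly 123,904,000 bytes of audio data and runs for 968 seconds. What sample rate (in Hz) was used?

Bytes = sample_rate × seconds × bytes_per_sample × channels.
sample_rate = 123,904,000 / (968 × 1 × 2) = 123,904,000 / 1,936 = 64,000 Hz.

64,000 Hz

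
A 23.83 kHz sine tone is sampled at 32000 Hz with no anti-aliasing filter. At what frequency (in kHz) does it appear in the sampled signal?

8.17 kHz

Nyquist = 32,000/2 = 16,000 Hz; 23,830 Hz exceeds it.
Alias = |23,830 − 1×32,000| = |23,830 − 32,000| = 8,170 Hz = 8.17 kHz.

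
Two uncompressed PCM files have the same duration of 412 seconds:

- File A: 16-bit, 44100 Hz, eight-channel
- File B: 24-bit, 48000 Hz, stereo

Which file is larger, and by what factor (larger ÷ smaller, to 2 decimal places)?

File A: 44,100 × 2 × 8 = 705,600 bytes/s.
File B: 48,000 × 3 × 2 = 288,000 bytes/s.
File A is larger; ratio = 290,707,200 / 118,656,000 = 2.45.

File A, by a factor of 2.45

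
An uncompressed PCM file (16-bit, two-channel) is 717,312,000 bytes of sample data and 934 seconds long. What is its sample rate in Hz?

Bytes = sample_rate × seconds × bytes_per_sample × channels.
sample_rate = 717,312,000 / (934 × 2 × 2) = 717,312,000 / 3,736 = 192,000 Hz.

192,000 Hz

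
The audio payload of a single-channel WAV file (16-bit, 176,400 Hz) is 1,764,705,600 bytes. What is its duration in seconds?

Byte rate = 176,400 × 2 × 1 = 352,800 bytes/s.
Duration = 1,764,705,600 / 352,800 = 5,002 s.

5,002 seconds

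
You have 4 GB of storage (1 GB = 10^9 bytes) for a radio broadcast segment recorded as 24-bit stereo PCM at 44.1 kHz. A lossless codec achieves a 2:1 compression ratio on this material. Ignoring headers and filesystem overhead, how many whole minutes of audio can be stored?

503 minutes

Uncompressed byte rate = 44,100 × 3 × 2 = 264,600 bytes/s.
After 2:1 compression, effective rate ≈ 132300 bytes/s.
Capacity = 4 × 1,000,000,000 = 4,000,000,000 bytes.
4,000,000,000 / effective rate ≈ 30234.32 s → 503 minutes.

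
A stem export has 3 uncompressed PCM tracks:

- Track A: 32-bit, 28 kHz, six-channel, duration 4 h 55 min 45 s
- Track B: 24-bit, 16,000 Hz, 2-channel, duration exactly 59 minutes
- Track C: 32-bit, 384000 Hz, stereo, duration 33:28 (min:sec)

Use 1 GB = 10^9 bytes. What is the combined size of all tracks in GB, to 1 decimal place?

Track A: 4 h 55 min 45 s = 17,745 s; 28,000 × 17,745 × 4 × 6 = 11,924,640,000 bytes.
Track B: exactly 59 minutes = 3,540 s; 16,000 × 3,540 × 3 × 2 = 339,840,000 bytes.
Track C: 33:28 (min:sec) = 2,008 s; 384,000 × 2,008 × 4 × 2 = 6,168,576,000 bytes.
Total = 18,433,056,000 bytes = 18.4 GB.

18.4 GB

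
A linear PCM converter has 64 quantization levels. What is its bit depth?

log2(64) = 6.

6 bits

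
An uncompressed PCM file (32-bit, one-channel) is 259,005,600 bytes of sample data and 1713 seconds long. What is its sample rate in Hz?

37,800 Hz

Bytes = sample_rate × seconds × bytes_per_sample × channels.
sample_rate = 259,005,600 / (1,713 × 4 × 1) = 259,005,600 / 6,852 = 37,800 Hz.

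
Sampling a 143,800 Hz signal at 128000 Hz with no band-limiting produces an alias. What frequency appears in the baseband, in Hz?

Nyquist = 128,000/2 = 64,000 Hz; 143,800 Hz exceeds it.
Alias = |143,800 − 1×128,000| = |143,800 − 128,000| = 15,800 Hz.

15,800 Hz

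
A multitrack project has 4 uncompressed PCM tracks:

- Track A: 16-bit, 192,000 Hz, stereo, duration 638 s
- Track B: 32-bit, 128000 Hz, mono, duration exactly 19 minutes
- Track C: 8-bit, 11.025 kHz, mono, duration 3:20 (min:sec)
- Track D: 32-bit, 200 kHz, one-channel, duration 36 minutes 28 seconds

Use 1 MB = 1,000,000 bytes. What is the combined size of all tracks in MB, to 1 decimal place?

2826.3 MB

Track A: 192,000 × 638 × 2 × 2 = 489,984,000 bytes.
Track B: exactly 19 minutes = 1,140 s; 128,000 × 1,140 × 4 × 1 = 583,680,000 bytes.
Track C: 3:20 (min:sec) = 200 s; 11,025 × 200 × 1 × 1 = 2,205,000 bytes.
Track D: 36 minutes 28 seconds = 2,188 s; 200,000 × 2,188 × 4 × 1 = 1,750,400,000 bytes.
Total = 2,826,269,000 bytes = 2826.3 MB.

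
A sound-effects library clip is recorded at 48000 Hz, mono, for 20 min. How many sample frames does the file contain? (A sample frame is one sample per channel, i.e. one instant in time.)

57,600,000 sample frames

20 min = 1,200 s.
48,000 samples/s × 1,200 s = 57,600,000 frames.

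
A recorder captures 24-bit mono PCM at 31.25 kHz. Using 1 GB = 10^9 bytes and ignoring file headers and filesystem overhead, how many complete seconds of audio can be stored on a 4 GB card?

Uncompressed byte rate = 31,250 × 3 × 1 = 93,750 bytes/s.
Capacity = 4 × 1,000,000,000 = 4,000,000,000 bytes.
4,000,000,000 / 93,750 ≈ 42666.67 s → 42,666 seconds.

42,666 seconds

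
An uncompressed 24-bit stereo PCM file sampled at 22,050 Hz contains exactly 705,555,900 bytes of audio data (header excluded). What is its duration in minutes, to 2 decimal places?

88.88 minutes

Byte rate = 22,050 × 3 × 2 = 132,300 bytes/s.
Duration = 705,555,900 / 132,300 = 5,333 s.
5,333 s / 60 = 88.88 minutes.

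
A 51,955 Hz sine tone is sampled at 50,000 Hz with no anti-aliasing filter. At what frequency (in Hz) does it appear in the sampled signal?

1,955 Hz

Nyquist = 50,000/2 = 25,000 Hz; 51,955 Hz exceeds it.
Alias = |51,955 − 1×50,000| = |51,955 − 50,000| = 1,955 Hz.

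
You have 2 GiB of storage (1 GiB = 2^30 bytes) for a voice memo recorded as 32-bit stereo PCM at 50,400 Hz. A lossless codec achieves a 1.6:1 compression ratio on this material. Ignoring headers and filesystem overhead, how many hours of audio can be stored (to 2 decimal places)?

2.37 hours

Uncompressed byte rate = 50,400 × 4 × 2 = 403,200 bytes/s.
After 1.6:1 compression, effective rate ≈ 252000 bytes/s.
Capacity = 2 × 1,073,741,824 = 2,147,483,648 bytes.
2,147,483,648 / effective rate ≈ 8521.76 s → 2.37 hours.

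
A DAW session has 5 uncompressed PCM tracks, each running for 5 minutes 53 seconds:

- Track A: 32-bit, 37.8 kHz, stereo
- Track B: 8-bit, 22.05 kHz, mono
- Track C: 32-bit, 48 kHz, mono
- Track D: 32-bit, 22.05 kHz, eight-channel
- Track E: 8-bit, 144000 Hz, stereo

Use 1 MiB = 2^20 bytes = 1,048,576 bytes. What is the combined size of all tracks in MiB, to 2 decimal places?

508.35 MiB

5 minutes 53 seconds = 353 s.
Track A: 37,800 × 353 × 4 × 2 = 106,747,200 bytes.
Track B: 22,050 × 353 × 1 × 1 = 7,783,650 bytes.
Track C: 48,000 × 353 × 4 × 1 = 67,776,000 bytes.
Track D: 22,050 × 353 × 4 × 8 = 249,076,800 bytes.
Track E: 144,000 × 353 × 1 × 2 = 101,664,000 bytes.
Total = 533,047,650 bytes = 508.35 MiB.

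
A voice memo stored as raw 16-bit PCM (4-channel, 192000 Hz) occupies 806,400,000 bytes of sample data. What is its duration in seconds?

525 seconds

Byte rate = 192,000 × 2 × 4 = 1,536,000 bytes/s.
Duration = 806,400,000 / 1,536,000 = 525 s.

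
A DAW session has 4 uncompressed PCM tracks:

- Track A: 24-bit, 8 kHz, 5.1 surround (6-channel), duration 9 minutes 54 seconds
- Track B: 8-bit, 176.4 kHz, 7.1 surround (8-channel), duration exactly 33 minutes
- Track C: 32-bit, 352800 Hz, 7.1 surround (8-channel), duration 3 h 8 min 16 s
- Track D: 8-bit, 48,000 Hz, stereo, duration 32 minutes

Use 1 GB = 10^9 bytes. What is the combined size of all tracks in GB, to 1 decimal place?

130.6 GB

Track A: 9 minutes 54 seconds = 594 s; 8,000 × 594 × 3 × 6 = 85,536,000 bytes.
Track B: exactly 33 minutes = 1,980 s; 176,400 × 1,980 × 1 × 8 = 2,794,176,000 bytes.
Track C: 3 h 8 min 16 s = 11,296 s; 352,800 × 11,296 × 4 × 8 = 127,527,321,600 bytes.
Track D: 32 minutes = 1,920 s; 48,000 × 1,920 × 1 × 2 = 184,320,000 bytes.
Total = 130,591,353,600 bytes = 130.6 GB.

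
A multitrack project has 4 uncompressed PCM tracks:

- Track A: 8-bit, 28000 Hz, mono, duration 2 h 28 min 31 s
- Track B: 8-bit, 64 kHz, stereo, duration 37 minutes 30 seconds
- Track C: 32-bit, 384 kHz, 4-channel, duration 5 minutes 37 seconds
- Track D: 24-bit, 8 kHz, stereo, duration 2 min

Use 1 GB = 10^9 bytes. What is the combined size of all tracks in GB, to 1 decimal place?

2.6 GB

Track A: 2 h 28 min 31 s = 8,911 s; 28,000 × 8,911 × 1 × 1 = 249,508,000 bytes.
Track B: 37 minutes 30 seconds = 2,250 s; 64,000 × 2,250 × 1 × 2 = 288,000,000 bytes.
Track C: 5 minutes 37 seconds = 337 s; 384,000 × 337 × 4 × 4 = 2,070,528,000 bytes.
Track D: 2 min = 120 s; 8,000 × 120 × 3 × 2 = 5,760,000 bytes.
Total = 2,613,796,000 bytes = 2.6 GB.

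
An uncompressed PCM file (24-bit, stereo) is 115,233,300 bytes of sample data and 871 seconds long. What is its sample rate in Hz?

Bytes = sample_rate × seconds × bytes_per_sample × channels.
sample_rate = 115,233,300 / (871 × 3 × 2) = 115,233,300 / 5,226 = 22,050 Hz.

22,050 Hz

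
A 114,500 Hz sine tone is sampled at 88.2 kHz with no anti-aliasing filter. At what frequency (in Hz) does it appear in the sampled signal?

Nyquist = 88,200/2 = 44,100 Hz; 114,500 Hz exceeds it.
Alias = |114,500 − 1×88,200| = |114,500 − 88,200| = 26,300 Hz.

26,300 Hz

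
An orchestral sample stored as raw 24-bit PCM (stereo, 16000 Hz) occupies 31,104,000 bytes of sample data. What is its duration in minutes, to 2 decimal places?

Byte rate = 16,000 × 3 × 2 = 96,000 bytes/s.
Duration = 31,104,000 / 96,000 = 324 s.
324 s / 60 = 5.40 minutes.

5.40 minutes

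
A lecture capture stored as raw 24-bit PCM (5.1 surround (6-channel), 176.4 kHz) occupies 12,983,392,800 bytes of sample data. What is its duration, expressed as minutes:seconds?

Byte rate = 176,400 × 3 × 6 = 3,175,200 bytes/s.
Duration = 12,983,392,800 / 3,175,200 = 4,089 s.
4,089 s = 68:09.

68:09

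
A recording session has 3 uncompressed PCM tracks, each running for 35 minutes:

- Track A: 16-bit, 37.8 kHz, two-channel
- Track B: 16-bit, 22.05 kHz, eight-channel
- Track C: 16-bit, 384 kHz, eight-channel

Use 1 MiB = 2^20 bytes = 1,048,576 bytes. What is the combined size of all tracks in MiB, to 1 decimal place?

13314.1 MiB

35 minutes = 2,100 s.
Track A: 37,800 × 2,100 × 2 × 2 = 317,520,000 bytes.
Track B: 22,050 × 2,100 × 2 × 8 = 740,880,000 bytes.
Track C: 384,000 × 2,100 × 2 × 8 = 12,902,400,000 bytes.
Total = 13,960,800,000 bytes = 13314.1 MiB.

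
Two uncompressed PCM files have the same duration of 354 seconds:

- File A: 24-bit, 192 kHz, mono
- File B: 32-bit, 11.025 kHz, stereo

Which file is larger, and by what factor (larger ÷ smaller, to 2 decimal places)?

File A, by a factor of 6.53

File A: 192,000 × 3 × 1 = 576,000 bytes/s.
File B: 11,025 × 4 × 2 = 88,200 bytes/s.
File A is larger; ratio = 203,904,000 / 31,222,800 = 6.53.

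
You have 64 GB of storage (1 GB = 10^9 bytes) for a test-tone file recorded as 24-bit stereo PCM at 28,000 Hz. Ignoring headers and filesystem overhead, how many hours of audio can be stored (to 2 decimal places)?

105.82 hours

Uncompressed byte rate = 28,000 × 3 × 2 = 168,000 bytes/s.
Capacity = 64 × 1,000,000,000 = 64,000,000,000 bytes.
64,000,000,000 / 168,000 ≈ 380952.38 s → 105.82 hours.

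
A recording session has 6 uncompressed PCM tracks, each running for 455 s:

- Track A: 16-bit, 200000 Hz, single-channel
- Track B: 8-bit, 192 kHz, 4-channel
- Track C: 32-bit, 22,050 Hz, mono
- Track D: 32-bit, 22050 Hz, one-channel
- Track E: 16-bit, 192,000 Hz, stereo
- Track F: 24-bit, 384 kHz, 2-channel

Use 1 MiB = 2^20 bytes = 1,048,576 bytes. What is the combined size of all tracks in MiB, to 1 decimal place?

Track A: 200,000 × 455 × 2 × 1 = 182,000,000 bytes.
Track B: 192,000 × 455 × 1 × 4 = 349,440,000 bytes.
Track C: 22,050 × 455 × 4 × 1 = 40,131,000 bytes.
Track D: 22,050 × 455 × 4 × 1 = 40,131,000 bytes.
Track E: 192,000 × 455 × 2 × 2 = 349,440,000 bytes.
Track F: 384,000 × 455 × 3 × 2 = 1,048,320,000 bytes.
Total = 2,009,462,000 bytes = 1916.4 MiB.

1916.4 MiB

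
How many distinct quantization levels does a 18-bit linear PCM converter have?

262,144 levels

2^18 = 262,144.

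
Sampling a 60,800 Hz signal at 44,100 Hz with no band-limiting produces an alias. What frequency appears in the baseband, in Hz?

16,700 Hz

Nyquist = 44,100/2 = 22,050 Hz; 60,800 Hz exceeds it.
Alias = |60,800 − 1×44,100| = |60,800 − 44,100| = 16,700 Hz.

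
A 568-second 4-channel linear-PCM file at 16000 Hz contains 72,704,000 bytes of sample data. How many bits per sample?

Bytes per sample = 72,704,000 / (16,000 × 568 × 4) = 72,704,000 / 36,352,000 = 2.
Bit depth = 2 × 8 = 16 bits.

16 bits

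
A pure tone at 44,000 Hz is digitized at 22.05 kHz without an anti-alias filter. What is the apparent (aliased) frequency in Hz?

100 Hz

Nyquist = 22,050/2 = 11,025 Hz; 44,000 Hz exceeds it.
Alias = |44,000 − 2×22,050| = |44,000 − 44,100| = 100 Hz.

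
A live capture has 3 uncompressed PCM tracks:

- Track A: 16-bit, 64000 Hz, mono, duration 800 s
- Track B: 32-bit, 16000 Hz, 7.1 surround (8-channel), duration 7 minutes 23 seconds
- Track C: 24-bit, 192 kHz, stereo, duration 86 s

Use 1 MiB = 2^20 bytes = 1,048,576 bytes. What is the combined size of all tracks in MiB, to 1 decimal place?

408.4 MiB

Track A: 64,000 × 800 × 2 × 1 = 102,400,000 bytes.
Track B: 7 minutes 23 seconds = 443 s; 16,000 × 443 × 4 × 8 = 226,816,000 bytes.
Track C: 192,000 × 86 × 3 × 2 = 99,072,000 bytes.
Total = 428,288,000 bytes = 408.4 MiB.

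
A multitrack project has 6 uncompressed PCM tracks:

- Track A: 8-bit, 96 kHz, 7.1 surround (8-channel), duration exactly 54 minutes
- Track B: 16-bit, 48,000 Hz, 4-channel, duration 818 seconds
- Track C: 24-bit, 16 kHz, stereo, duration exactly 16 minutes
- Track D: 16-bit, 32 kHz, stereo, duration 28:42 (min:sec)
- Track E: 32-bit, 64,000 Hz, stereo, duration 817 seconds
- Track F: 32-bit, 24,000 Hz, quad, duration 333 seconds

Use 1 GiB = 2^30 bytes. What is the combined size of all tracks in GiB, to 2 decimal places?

3.41 GiB

Track A: exactly 54 minutes = 3,240 s; 96,000 × 3,240 × 1 × 8 = 2,488,320,000 bytes.
Track B: 48,000 × 818 × 2 × 4 = 314,112,000 bytes.
Track C: exactly 16 minutes = 960 s; 16,000 × 960 × 3 × 2 = 92,160,000 bytes.
Track D: 28:42 (min:sec) = 1,722 s; 32,000 × 1,722 × 2 × 2 = 220,416,000 bytes.
Track E: 64,000 × 817 × 4 × 2 = 418,304,000 bytes.
Track F: 24,000 × 333 × 4 × 4 = 127,872,000 bytes.
Total = 3,661,184,000 bytes = 3.41 GiB.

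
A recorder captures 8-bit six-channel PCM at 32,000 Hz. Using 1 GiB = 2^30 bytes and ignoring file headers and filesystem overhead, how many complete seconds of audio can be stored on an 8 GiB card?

Uncompressed byte rate = 32,000 × 1 × 6 = 192,000 bytes/s.
Capacity = 8 × 1,073,741,824 = 8,589,934,592 bytes.
8,589,934,592 / 192,000 ≈ 44739.24 s → 44,739 seconds.

44,739 seconds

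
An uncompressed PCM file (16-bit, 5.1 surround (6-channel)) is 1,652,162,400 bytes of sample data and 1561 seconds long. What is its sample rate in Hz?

Bytes = sample_rate × seconds × bytes_per_sample × channels.
sample_rate = 1,652,162,400 / (1,561 × 2 × 6) = 1,652,162,400 / 18,732 = 88,200 Hz.

88,200 Hz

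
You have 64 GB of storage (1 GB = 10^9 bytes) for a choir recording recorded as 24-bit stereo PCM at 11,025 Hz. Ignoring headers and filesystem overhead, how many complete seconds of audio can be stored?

967,498 seconds

Uncompressed byte rate = 11,025 × 3 × 2 = 66,150 bytes/s.
Capacity = 64 × 1,000,000,000 = 64,000,000,000 bytes.
64,000,000,000 / 66,150 ≈ 967498.11 s → 967,498 seconds.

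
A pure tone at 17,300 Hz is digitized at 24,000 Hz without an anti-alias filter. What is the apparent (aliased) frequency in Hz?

Nyquist = 24,000/2 = 12,000 Hz; 17,300 Hz exceeds it.
Alias = |17,300 − 1×24,000| = |17,300 − 24,000| = 6,700 Hz.

6,700 Hz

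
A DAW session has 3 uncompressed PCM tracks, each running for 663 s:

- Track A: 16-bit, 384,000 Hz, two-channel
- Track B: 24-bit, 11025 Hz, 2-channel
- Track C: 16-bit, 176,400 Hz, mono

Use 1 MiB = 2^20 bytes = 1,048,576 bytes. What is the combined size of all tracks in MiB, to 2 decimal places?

1236.09 MiB

Track A: 384,000 × 663 × 2 × 2 = 1,018,368,000 bytes.
Track B: 11,025 × 663 × 3 × 2 = 43,857,450 bytes.
Track C: 176,400 × 663 × 2 × 1 = 233,906,400 bytes.
Total = 1,296,131,850 bytes = 1236.09 MiB.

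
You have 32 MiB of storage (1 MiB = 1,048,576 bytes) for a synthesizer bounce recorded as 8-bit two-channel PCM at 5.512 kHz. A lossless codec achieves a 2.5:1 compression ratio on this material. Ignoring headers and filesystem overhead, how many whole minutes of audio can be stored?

126 minutes

Uncompressed byte rate = 5,512 × 1 × 2 = 11,024 bytes/s.
After 2.5:1 compression, effective rate ≈ 4409.6 bytes/s.
Capacity = 32 × 1,048,576 = 33,554,432 bytes.
33,554,432 / effective rate ≈ 7609.4 s → 126 minutes.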